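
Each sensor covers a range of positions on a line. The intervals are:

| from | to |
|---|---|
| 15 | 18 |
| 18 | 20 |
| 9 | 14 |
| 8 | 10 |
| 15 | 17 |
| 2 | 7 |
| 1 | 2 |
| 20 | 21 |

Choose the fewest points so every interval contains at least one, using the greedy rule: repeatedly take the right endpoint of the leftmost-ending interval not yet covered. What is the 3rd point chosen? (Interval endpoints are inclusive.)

Process intervals by earliest right end; each time one isn't hit yet, stab at its right endpoint.
Sorted: [1,2] [2,7] [8,10] [9,14] [15,17] [15,18] [18,20] [20,21]
{[1,2],[2,7]} hit by 2; {[8,10],[9,14]} hit by 10; {[15,17],[15,18]} hit by 17; {[18,20],[20,21]} hit by 20.
Points: 2, 10, 17, 20 (4 total).

17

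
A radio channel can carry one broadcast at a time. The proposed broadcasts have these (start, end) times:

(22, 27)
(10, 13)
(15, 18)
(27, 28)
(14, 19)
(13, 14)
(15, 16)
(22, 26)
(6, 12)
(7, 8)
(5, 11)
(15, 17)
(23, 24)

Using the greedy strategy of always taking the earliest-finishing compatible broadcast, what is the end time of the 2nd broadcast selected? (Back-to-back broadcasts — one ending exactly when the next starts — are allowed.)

Order by finish time; keep every interval that doesn't clash with the previous kept one.
Sorted by end: (7,8)  (5,11)  (6,12)  (10,13)  (13,14)  (15,16)  (15,17)  (15,18)  (14,19)  (23,24)  (22,26)  (22,27)  (27,28)
take (7,8); skip (5,11); take (10,13); take (13,14); take (15,16); skip (14,19); take (23,24); skip (22,26); take (27,28).
Selected: (7,8) (10,13) (13,14) (15,16) (23,24) (27,28)

13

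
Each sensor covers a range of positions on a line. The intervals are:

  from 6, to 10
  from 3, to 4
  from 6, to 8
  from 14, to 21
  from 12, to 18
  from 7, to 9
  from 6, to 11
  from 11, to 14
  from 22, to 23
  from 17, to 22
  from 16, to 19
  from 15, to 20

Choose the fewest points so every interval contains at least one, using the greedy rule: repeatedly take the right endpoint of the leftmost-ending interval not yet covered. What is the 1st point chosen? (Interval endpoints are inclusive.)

4

By right end: [3,4]  [6,8]  [7,9]  [6,10]  [6,11]  [11,14]  [12,18]  [16,19]  [15,20]  [14,21]  [17,22]  [22,23]
[3,4] uncovered → point at 4; [6,8] uncovered → point at 8; [11,14] uncovered → point at 14; [16,19] uncovered → point at 19; [22,23] uncovered → point at 23.
Points: 4, 8, 14, 19, 23 (5 total).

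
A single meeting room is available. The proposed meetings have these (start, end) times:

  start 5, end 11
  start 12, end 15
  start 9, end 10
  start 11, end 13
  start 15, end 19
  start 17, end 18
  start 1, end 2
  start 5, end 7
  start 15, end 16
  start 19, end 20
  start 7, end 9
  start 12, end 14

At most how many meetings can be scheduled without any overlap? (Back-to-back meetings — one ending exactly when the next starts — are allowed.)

By end time: (1,2), (5,7), (7,9), (9,10), (5,11), (11,13), (12,14), (12,15), (15,16), (17,18), (15,19), (19,20).
Pick (1,2); next start ≥ 2 → (5,7); next start ≥ 7 → (7,9); next start ≥ 9 → (9,10); next start ≥ 10 → (11,13); next start ≥ 13 → (15,16); next start ≥ 16 → (17,18); next start ≥ 18 → (19,20).
Selected 8 meetings.

8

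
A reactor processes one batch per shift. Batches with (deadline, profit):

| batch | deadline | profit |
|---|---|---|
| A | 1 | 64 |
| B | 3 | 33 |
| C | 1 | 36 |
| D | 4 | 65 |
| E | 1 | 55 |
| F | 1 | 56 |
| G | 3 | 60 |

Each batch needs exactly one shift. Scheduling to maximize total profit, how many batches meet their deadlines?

Sort by profit descending; place each in the latest free slot ≤ its deadline.
Profit order: D=65 A=64 G=60 F=56 E=55 C=36 B=33
Assign: D→slot 4, A→slot 1, G→slot 3, F skipped, E skipped, C skipped, B→slot 2.
Slots: [1:A] [2:B] [3:G] [4:D]
4 of 7 scheduled.

4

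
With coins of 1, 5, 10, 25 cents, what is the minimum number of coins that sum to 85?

4

85 − 3×25→10 − 1×10→0
Total coins = 3 + 1 = 4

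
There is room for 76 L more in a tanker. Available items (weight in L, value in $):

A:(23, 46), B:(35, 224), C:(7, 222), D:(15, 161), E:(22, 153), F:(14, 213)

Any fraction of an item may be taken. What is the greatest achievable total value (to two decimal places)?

Greedy by value/weight ratio, highest first.
Order: C (222/7=31.71) > F (213/14=15.21) > D (161/15=10.73) > E (153/22=6.95) > B (224/35=6.40) > A (46/23=2.00)
Fill: take C (7 @ 222) → take F (14 @ 213) → take D (15 @ 161) → take E (22 @ 153) → take 18/35 of B → 115.20; 76/76 used.
Total value = 864.20

864.20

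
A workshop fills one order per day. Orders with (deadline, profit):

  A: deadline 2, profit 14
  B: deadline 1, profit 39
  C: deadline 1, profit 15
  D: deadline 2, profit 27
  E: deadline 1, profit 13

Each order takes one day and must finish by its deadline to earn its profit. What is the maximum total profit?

Take jobs in profit order; each goes to the latest open slot no later than its deadline.
Profit order: B=39 D=27 C=15 A=14 E=13
Assign: B→slot 1, D→slot 2, C skipped, A skipped, E skipped.
Slots: [1:B] [2:D]
Profit = 39 + 27 = 66

66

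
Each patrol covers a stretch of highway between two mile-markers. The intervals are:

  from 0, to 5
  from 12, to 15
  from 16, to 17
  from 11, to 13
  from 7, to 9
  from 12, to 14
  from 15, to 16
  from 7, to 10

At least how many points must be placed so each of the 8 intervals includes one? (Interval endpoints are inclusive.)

Sort by right endpoint; whenever an interval is uncovered, place a point at its right end.
Sorted: [0,5] [7,9] [7,10] [11,13] [12,14] [12,15] [15,16] [16,17]
{[0,5]} hit by 5; {[7,9],[7,10]} hit by 9; {[11,13],[12,14],[12,15]} hit by 13; {[15,16],[16,17]} hit by 16.
Points: 5, 9, 13, 16 (4 total).

4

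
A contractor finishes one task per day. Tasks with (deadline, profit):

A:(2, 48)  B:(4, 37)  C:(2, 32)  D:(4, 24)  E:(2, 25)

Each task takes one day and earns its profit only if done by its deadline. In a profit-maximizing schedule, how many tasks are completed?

4

Sort by profit descending; place each in the latest free slot ≤ its deadline.
Profit order: A=48 B=37 C=32 E=25 D=24
Assign: A→slot 2, B→slot 4, C→slot 1, E skipped, D→slot 3.
Slots: [1:C] [2:A] [3:D] [4:B]
4 of 5 scheduled.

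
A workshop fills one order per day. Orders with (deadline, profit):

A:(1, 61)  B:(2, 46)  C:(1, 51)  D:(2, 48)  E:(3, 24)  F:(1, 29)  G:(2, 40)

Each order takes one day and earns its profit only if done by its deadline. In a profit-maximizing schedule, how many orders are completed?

3

Profit order: A=61 C=51 D=48 B=46 G=40 F=29 E=24
Assign: A→slot 1, C skipped, D→slot 2, B skipped, G skipped, F skipped, E→slot 3.
Slots: [1:A] [2:D] [3:E]
3 of 7 scheduled.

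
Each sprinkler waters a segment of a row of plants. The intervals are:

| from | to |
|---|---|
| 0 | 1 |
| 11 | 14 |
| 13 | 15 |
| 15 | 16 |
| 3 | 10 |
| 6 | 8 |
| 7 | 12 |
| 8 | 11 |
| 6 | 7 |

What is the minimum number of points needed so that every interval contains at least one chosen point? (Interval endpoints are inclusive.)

4

Sort by right endpoint; whenever an interval is uncovered, place a point at its right end.
Sorted: [0,1] [6,7] [6,8] [3,10] [8,11] [7,12] [11,14] [13,15] [15,16]
{[0,1]} hit by 1; {[6,7],[6,8],[3,10]} hit by 7; {[8,11],[7,12],[11,14]} hit by 11; {[13,15],[15,16]} hit by 15.
Points: 1, 7, 11, 15 (4 total).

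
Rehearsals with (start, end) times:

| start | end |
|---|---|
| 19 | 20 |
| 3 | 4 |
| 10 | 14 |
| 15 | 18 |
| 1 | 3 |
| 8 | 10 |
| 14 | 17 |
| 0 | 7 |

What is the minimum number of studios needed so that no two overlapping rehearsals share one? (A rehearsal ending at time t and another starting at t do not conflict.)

Count concurrent intervals with a sweep; the peak is the room count.
Events (time:±→running): 0:+→1 1:+→2 … peak 2.

2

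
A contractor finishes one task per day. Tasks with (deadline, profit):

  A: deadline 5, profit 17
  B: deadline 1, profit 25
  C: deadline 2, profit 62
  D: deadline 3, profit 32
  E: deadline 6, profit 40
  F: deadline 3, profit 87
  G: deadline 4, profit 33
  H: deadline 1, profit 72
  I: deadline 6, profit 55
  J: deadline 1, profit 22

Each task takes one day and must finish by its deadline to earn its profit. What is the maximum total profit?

349

Sort by profit descending; place each in the latest free slot ≤ its deadline.
By profit: F(d3,87), H(d1,72), C(d2,62), I(d6,55), E(d6,40), G(d4,33), D(d3,32), B(d1,25), J(d1,22), A(d5,17)
F→slot 3; H→slot 1; C→slot 2; I→slot 6; E→slot 5; G→slot 4; D skipped; B skipped; J skipped; A skipped.
Profit = 72 + 62 + 87 + 33 + 40 + 55 = 349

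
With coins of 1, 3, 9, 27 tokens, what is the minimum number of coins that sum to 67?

67 − 2×27→13 − 1×9→4 − 1×3→1 − 1×1→0
Total coins = 2 + 1 + 1 + 1 = 5

5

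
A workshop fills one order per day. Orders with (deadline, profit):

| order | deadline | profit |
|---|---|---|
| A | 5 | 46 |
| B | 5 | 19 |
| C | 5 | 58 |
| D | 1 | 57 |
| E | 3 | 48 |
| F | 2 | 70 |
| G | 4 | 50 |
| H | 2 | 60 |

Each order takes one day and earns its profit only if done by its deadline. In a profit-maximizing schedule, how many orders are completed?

Take jobs in profit order; each goes to the latest open slot no later than its deadline.
Profit order: F=70 H=60 C=58 D=57 G=50 E=48 A=46 B=19
Assign: F→slot 2, H→slot 1, C→slot 5, D skipped, G→slot 4, E→slot 3, A skipped, B skipped.
Slots: [1:H] [2:F] [3:E] [4:G] [5:C]
5 of 8 scheduled.

5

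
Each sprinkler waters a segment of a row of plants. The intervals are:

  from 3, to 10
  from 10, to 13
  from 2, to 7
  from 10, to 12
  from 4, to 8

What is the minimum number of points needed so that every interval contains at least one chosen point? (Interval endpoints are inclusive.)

Sort by right endpoint; whenever an interval is uncovered, place a point at its right end.
By right end: [2,7]  [4,8]  [3,10]  [10,12]  [10,13]
[2,7] uncovered → point at 7; [10,12] uncovered → point at 12.
Points: 7, 12 (2 total).

2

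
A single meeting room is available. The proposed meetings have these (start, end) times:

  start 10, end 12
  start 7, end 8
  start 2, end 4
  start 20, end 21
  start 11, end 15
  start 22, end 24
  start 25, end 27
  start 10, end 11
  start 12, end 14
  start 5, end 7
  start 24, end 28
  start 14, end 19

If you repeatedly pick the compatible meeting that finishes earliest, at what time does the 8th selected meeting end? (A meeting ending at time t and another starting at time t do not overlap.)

24

By end time: (2,4), (5,7), (7,8), (10,11), (10,12), (12,14), (11,15), (14,19), (20,21), (22,24), (25,27), (24,28).
Pick (2,4); next start ≥ 4 → (5,7); next start ≥ 7 → (7,8); next start ≥ 8 → (10,11); next start ≥ 11 → (12,14); next start ≥ 14 → (14,19); next start ≥ 19 → (20,21); next start ≥ 21 → (22,24); next start ≥ 24 → (25,27).
Selected: (2,4) (5,7) (7,8) (10,11) (12,14) (14,19) (20,21) (22,24) (25,27)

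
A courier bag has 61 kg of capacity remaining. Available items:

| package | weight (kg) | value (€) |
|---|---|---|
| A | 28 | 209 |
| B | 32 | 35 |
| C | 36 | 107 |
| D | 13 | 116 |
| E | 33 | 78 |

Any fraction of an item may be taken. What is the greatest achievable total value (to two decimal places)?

Greedy by value/weight ratio, highest first.
Order: D (116/13=8.92) > A (209/28=7.46) > C (107/36=2.97) > E (78/33=2.36) > B (35/32=1.09)
Fill: take D (13 @ 116) → take A (28 @ 209) → take 20/36 of C → 59.44; 61/61 used.
Total value = 384.44

384.44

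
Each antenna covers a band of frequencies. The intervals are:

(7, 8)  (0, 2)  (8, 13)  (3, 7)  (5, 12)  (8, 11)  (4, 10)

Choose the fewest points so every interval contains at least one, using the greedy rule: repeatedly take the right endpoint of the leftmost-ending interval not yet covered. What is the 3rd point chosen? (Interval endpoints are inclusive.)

Sort by right endpoint; whenever an interval is uncovered, place a point at its right end.
Sorted: [0,2] [3,7] [7,8] [4,10] [8,11] [5,12] [8,13]
{[0,2]} hit by 2; {[3,7],[7,8],[4,10]} hit by 7; {[8,11],[5,12],[8,13]} hit by 11.
Points: 2, 7, 11 (3 total).

11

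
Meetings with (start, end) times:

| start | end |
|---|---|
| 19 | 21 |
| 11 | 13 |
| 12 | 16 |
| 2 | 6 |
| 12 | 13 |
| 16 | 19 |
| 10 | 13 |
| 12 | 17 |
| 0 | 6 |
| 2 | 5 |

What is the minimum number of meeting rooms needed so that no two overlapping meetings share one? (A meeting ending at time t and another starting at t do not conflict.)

Events (time:±→running): 0:+→1 2:+→2 2:+→3 5:-→2 6:-→1 6:-→0 10:+→1 11:+→2 12:+→3 12:+→4 12:+→5 … peak 5.

5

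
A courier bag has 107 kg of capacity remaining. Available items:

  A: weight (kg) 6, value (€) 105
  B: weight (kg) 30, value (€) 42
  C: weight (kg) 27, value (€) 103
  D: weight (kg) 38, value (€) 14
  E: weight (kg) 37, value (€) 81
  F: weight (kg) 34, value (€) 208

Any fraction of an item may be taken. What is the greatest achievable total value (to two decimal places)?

501.20

Greedy by value/weight ratio, highest first.
Order: A (105/6=17.50) > F (208/34=6.12) > C (103/27=3.81) > E (81/37=2.19) > B (42/30=1.40) > D (14/38=0.37)
Fill: take A (6 @ 105) → take F (34 @ 208) → take C (27 @ 103) → take E (37 @ 81) → take 3/30 of B → 4.20; 107/107 used.
Total value = 501.20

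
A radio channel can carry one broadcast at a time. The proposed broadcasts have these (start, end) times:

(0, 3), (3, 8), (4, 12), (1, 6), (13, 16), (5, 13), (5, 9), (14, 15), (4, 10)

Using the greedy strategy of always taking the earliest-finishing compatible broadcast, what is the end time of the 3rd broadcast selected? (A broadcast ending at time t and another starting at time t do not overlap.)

15

By end time: (0,3), (1,6), (3,8), (5,9), (4,10), (4,12), (5,13), (14,15), (13,16).
Pick (0,3); next start ≥ 3 → (3,8); next start ≥ 8 → (14,15).
Selected: (0,3) (3,8) (14,15)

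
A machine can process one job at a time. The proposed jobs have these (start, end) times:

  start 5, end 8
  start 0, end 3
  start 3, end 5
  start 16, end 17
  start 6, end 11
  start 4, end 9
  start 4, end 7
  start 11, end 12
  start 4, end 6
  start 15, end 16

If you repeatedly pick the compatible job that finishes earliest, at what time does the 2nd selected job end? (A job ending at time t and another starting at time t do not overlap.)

Greedy by earliest finish: after sorting by end time, pick each interval compatible with the last pick.
Sorted by end: (0,3)  (3,5)  (4,6)  (4,7)  (5,8)  (4,9)  (6,11)  (11,12)  (15,16)  (16,17)
take (0,3); take (3,5); take (5,8); skip (4,9); take (11,12); take (15,16); take (16,17).
Selected: (0,3) (3,5) (5,8) (11,12) (15,16) (16,17)

5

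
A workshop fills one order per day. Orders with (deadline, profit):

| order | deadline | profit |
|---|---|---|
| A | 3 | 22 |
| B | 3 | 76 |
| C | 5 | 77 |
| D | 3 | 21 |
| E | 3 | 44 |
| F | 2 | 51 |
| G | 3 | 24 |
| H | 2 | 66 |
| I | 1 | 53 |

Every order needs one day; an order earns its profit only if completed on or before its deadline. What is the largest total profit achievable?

Profit order: C=77 B=76 H=66 I=53 F=51 E=44 G=24 A=22 D=21
Assign: C→slot 5, B→slot 3, H→slot 2, I→slot 1, F skipped, E skipped, G skipped, A skipped, D skipped.
Slots: [1:I] [2:H] [3:B] [5:C]
Profit = 53 + 66 + 76 + 77 = 272

272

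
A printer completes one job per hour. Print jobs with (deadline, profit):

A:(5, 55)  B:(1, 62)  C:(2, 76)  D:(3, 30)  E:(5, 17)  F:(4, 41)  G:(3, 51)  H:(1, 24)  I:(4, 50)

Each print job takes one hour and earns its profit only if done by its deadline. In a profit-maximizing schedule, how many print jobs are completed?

Profit order: C=76 B=62 A=55 G=51 I=50 F=41 D=30 H=24 E=17
Assign: C→slot 2, B→slot 1, A→slot 5, G→slot 3, I→slot 4, F skipped, D skipped, H skipped, E skipped.
Slots: [1:B] [2:C] [3:G] [4:I] [5:A]
5 of 9 scheduled.

5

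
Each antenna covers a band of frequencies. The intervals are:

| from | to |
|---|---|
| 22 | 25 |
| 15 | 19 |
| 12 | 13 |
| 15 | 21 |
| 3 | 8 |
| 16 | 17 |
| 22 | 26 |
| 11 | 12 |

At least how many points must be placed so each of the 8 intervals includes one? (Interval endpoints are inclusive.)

Process intervals by earliest right end; each time one isn't hit yet, stab at its right endpoint.
Sorted: [3,8] [11,12] [12,13] [16,17] [15,19] [15,21] [22,25] [22,26]
{[3,8]} hit by 8; {[11,12],[12,13]} hit by 12; {[16,17],[15,19],[15,21]} hit by 17; {[22,25],[22,26]} hit by 25.
Points: 8, 12, 17, 25 (4 total).

4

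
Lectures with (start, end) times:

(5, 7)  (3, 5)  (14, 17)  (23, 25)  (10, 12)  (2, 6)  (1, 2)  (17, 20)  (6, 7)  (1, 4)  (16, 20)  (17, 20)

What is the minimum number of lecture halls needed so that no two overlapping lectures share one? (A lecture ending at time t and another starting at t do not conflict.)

Count concurrent intervals with a sweep; the peak is the room count.
starts: [1, 1, 2, 3, 5, 6, 10, 14, 16, 17, 17, 23]
ends:   [2, 4, 5, 6, 7, 7, 12, 17, 20, 20, 20, 25]
s1→1 s1→2 e2→1 s2→2 s3→3  — peak 3.

3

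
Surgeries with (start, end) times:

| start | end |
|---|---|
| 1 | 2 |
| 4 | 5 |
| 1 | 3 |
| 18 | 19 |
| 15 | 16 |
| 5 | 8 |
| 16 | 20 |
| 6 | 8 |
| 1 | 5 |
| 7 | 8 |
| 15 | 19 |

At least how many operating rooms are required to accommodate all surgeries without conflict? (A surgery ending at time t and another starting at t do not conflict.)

Count concurrent intervals with a sweep; the peak is the room count.
starts: [1, 1, 1, 4, 5, 6, 7, 15, 15, 16, 18]
ends:   [2, 3, 5, 5, 8, 8, 8, 16, 19, 19, 20]
s1→1 s1→2 s1→3  — peak 3.

3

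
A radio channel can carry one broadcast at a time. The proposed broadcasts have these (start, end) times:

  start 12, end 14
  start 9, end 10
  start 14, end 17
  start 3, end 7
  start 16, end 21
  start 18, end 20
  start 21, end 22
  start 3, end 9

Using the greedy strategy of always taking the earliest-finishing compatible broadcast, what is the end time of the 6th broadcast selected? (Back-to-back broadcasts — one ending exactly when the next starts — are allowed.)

Sorted by end: (3,7)  (3,9)  (9,10)  (12,14)  (14,17)  (18,20)  (16,21)  (21,22)
take (3,7); skip (3,9); take (9,10); take (12,14); take (14,17); take (18,20); take (21,22).
Selected: (3,7) (9,10) (12,14) (14,17) (18,20) (21,22)

22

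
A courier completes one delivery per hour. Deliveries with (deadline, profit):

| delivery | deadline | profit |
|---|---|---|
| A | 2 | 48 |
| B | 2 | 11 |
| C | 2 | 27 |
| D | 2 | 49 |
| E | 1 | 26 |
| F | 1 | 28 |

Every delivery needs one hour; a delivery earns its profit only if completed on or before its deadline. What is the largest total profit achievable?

Take jobs in profit order; each goes to the latest open slot no later than its deadline.
By profit: D(d2,49), A(d2,48), F(d1,28), C(d2,27), E(d1,26), B(d2,11)
D→slot 2; A→slot 1; F skipped; C skipped; E skipped; B skipped.
Profit = 48 + 49 = 97

97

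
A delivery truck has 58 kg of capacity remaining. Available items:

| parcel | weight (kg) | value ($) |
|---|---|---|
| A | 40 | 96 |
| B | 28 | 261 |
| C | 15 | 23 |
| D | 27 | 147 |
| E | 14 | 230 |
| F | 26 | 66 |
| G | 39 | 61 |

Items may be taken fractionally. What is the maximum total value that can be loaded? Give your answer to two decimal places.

578.11

Ratios (sorted): E 16.43, B 9.32, D 5.44, F 2.54, A 2.40, G 1.56, C 1.53
take E (14 @ 230); take B (28 @ 261); take 16/27 of D → 87.11. Capacity used 58/58.
Total value = 578.11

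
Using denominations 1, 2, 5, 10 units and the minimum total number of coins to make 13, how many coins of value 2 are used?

1

13 = 1×10 + 1×2 + 1×1
Count of 2: 1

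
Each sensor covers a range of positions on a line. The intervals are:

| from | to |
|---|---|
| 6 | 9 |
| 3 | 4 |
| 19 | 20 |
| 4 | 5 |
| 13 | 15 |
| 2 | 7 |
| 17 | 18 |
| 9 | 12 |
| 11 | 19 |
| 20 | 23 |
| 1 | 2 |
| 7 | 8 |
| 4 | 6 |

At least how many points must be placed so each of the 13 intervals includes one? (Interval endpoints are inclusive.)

7

By right end: [1,2]  [3,4]  [4,5]  [4,6]  [2,7]  [7,8]  [6,9]  [9,12]  [13,15]  [17,18]  [11,19]  [19,20]  [20,23]
[1,2] uncovered → point at 2; [3,4] uncovered → point at 4; [7,8] uncovered → point at 8; [9,12] uncovered → point at 12; [13,15] uncovered → point at 15; [17,18] uncovered → point at 18; [19,20] uncovered → point at 20.
Points: 2, 4, 8, 12, 15, 18, 20 (7 total).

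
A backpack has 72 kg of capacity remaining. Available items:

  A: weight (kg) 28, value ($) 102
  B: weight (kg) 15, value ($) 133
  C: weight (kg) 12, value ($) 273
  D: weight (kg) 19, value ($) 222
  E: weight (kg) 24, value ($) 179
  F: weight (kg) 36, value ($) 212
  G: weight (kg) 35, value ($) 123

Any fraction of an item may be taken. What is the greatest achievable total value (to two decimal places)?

Greedy by value/weight ratio, highest first.
Order: C (273/12=22.75) > D (222/19=11.68) > B (133/15=8.87) > E (179/24=7.46) > F (212/36=5.89) > A (102/28=3.64) > G (123/35=3.51)
Fill: take C (12 @ 273) → take D (19 @ 222) → take B (15 @ 133) → take E (24 @ 179) → take 2/36 of F → 11.78; 72/72 used.
Total value = 818.78

818.78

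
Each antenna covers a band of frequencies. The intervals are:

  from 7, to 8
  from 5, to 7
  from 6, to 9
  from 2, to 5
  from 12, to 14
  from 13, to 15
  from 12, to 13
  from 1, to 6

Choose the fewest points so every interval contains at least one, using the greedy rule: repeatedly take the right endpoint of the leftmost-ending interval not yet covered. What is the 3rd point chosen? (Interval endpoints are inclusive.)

Process intervals by earliest right end; each time one isn't hit yet, stab at its right endpoint.
Sorted: [2,5] [1,6] [5,7] [7,8] [6,9] [12,13] [12,14] [13,15]
{[2,5],[1,6],[5,7]} hit by 5; {[7,8],[6,9]} hit by 8; {[12,13],[12,14],[13,15]} hit by 13.
Points: 5, 8, 13 (3 total).

13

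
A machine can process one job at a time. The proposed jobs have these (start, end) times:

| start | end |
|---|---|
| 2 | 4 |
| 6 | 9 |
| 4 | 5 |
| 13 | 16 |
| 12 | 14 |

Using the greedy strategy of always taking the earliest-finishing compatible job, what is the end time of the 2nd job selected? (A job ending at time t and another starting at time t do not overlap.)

5

Greedy by earliest finish: after sorting by end time, pick each interval compatible with the last pick.
Sorted by end: (2,4)  (4,5)  (6,9)  (12,14)  (13,16)
take (2,4); take (4,5); take (6,9); take (12,14); skip (13,16).
Selected: (2,4) (4,5) (6,9) (12,14)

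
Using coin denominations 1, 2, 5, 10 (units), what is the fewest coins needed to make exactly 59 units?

8

59 − 5×10→9 − 1×5→4 − 2×2→0
Total coins = 5 + 1 + 2 = 8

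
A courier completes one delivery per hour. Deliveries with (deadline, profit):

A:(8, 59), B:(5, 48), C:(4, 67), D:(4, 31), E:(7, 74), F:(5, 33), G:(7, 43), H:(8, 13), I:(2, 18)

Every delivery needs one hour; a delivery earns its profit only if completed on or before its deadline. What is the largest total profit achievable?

373

Take jobs in profit order; each goes to the latest open slot no later than its deadline.
Profit order: E=74 C=67 A=59 B=48 G=43 F=33 D=31 I=18 H=13
Assign: E→slot 7, C→slot 4, A→slot 8, B→slot 5, G→slot 6, F→slot 3, D→slot 2, I→slot 1, H skipped.
Slots: [1:I] [2:D] [3:F] [4:C] [5:B] [6:G] [7:E] [8:A]
Profit = 18 + 31 + 33 + 67 + 48 + 43 + 74 + 59 = 373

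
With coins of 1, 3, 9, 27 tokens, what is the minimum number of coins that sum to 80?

Greedy: take as many of the largest coin as possible, then repeat with the remainder.
80 − 2×27→26 − 2×9→8 − 2×3→2 − 2×1→0
Total coins = 2 + 2 + 2 + 2 = 8

8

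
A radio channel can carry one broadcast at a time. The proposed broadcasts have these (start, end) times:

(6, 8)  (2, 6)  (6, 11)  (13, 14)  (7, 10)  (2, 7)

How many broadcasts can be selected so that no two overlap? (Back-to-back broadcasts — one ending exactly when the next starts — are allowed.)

3

Sort by end time and greedily take each interval whose start is ≥ the last chosen end.
By end time: (2,6), (2,7), (6,8), (7,10), (6,11), (13,14).
Pick (2,6); next start ≥ 6 → (6,8); next start ≥ 8 → (13,14).
Selected 3 broadcasts.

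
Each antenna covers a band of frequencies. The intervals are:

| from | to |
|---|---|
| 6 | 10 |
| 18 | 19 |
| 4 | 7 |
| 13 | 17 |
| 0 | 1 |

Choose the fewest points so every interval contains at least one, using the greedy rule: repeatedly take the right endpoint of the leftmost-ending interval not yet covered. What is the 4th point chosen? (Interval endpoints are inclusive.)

19

Process intervals by earliest right end; each time one isn't hit yet, stab at its right endpoint.
By right end: [0,1]  [4,7]  [6,10]  [13,17]  [18,19]
[0,1] uncovered → point at 1; [4,7] uncovered → point at 7; [13,17] uncovered → point at 17; [18,19] uncovered → point at 19.
Points: 1, 7, 17, 19 (4 total).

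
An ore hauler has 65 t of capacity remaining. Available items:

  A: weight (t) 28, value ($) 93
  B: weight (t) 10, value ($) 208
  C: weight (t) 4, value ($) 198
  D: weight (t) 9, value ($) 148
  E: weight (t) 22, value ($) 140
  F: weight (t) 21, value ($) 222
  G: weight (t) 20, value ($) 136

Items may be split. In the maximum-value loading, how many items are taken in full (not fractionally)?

5

Ratios (sorted): C 49.50, B 20.80, D 16.44, F 10.57, G 6.80, E 6.36, A 3.32
take C (4 @ 198); take B (10 @ 208); take D (9 @ 148); take F (21 @ 222); take G (20 @ 136); take 1/22 of E → 6.36. Capacity used 65/65.
5 item(s) taken whole; one partial (take 1/22 of E).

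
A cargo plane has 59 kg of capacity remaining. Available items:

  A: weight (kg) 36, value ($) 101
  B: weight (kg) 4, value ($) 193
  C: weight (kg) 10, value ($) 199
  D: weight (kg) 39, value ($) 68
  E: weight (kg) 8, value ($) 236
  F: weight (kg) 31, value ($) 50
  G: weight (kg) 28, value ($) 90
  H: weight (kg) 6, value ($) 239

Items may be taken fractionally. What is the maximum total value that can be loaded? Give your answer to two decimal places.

Order: B (193/4=48.25) > H (239/6=39.83) > E (236/8=29.50) > C (199/10=19.90) > G (90/28=3.21) > A (101/36=2.81) > D (68/39=1.74) > F (50/31=1.61)
Fill: take B (4 @ 193) → take H (6 @ 239) → take E (8 @ 236) → take C (10 @ 199) → take G (28 @ 90) → take 3/36 of A → 8.42; 59/59 used.
Total value = 965.42

965.42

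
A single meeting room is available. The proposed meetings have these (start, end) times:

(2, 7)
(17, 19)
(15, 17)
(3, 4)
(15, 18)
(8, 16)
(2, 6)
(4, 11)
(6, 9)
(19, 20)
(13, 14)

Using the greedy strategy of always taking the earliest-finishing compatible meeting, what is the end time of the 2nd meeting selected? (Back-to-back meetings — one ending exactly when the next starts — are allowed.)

9

By end time: (3,4), (2,6), (2,7), (6,9), (4,11), (13,14), (8,16), (15,17), (15,18), (17,19), (19,20).
Pick (3,4); next start ≥ 4 → (6,9); next start ≥ 9 → (13,14); next start ≥ 14 → (15,17); next start ≥ 17 → (17,19); next start ≥ 19 → (19,20).
Selected: (3,4) (6,9) (13,14) (15,17) (17,19) (19,20)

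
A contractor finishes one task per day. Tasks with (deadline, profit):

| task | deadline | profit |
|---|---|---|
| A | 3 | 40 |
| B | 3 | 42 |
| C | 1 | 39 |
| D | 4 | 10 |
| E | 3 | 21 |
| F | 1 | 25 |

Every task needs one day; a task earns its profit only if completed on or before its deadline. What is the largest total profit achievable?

131

By profit: B(d3,42), A(d3,40), C(d1,39), F(d1,25), E(d3,21), D(d4,10)
B→slot 3; A→slot 2; C→slot 1; F skipped; E skipped; D→slot 4.
Profit = 39 + 40 + 42 + 10 = 131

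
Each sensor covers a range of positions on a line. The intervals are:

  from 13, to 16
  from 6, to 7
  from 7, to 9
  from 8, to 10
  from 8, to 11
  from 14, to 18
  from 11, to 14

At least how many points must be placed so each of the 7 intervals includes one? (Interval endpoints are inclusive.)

By right end: [6,7]  [7,9]  [8,10]  [8,11]  [11,14]  [13,16]  [14,18]
[6,7] uncovered → point at 7; [8,10] uncovered → point at 10; [11,14] uncovered → point at 14.
Points: 7, 10, 14 (3 total).

3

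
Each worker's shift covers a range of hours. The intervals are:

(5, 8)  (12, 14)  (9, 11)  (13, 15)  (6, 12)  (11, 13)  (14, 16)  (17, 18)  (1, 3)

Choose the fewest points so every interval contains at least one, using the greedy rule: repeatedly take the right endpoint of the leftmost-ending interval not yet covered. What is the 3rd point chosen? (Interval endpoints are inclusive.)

11

Sort by right endpoint; whenever an interval is uncovered, place a point at its right end.
Sorted: [1,3] [5,8] [9,11] [6,12] [11,13] [12,14] [13,15] [14,16] [17,18]
{[1,3]} hit by 3; {[5,8]} hit by 8; {[9,11],[6,12],[11,13]} hit by 11; {[12,14],[13,15],[14,16]} hit by 14; {[17,18]} hit by 18.
Points: 3, 8, 11, 14, 18 (5 total).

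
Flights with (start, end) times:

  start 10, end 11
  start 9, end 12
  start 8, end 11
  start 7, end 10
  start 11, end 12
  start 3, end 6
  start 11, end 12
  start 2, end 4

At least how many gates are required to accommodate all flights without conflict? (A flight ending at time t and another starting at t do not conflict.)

Count concurrent intervals with a sweep; the peak is the room count.
starts: [2, 3, 7, 8, 9, 10, 11, 11]
ends:   [4, 6, 10, 11, 11, 12, 12, 12]
s2→1 s3→2 e4→1 e6→0 s7→1 s8→2 s9→3  — peak 3.

3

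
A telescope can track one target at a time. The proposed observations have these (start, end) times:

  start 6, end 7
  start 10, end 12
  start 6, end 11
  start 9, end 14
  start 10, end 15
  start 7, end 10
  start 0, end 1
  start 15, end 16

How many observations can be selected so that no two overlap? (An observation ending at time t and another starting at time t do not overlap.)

Sort by end time and greedily take each interval whose start is ≥ the last chosen end.
By end time: (0,1), (6,7), (7,10), (6,11), (10,12), (9,14), (10,15), (15,16).
Pick (0,1); next start ≥ 1 → (6,7); next start ≥ 7 → (7,10); next start ≥ 10 → (10,12); next start ≥ 12 → (15,16).
Selected 5 observations.

5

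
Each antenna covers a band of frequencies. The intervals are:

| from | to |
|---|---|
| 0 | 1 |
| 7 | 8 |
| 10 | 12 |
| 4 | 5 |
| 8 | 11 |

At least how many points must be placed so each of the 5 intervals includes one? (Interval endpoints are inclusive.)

Process intervals by earliest right end; each time one isn't hit yet, stab at its right endpoint.
By right end: [0,1]  [4,5]  [7,8]  [8,11]  [10,12]
[0,1] uncovered → point at 1; [4,5] uncovered → point at 5; [7,8] uncovered → point at 8; [10,12] uncovered → point at 12.
Points: 1, 5, 8, 12 (4 total).

4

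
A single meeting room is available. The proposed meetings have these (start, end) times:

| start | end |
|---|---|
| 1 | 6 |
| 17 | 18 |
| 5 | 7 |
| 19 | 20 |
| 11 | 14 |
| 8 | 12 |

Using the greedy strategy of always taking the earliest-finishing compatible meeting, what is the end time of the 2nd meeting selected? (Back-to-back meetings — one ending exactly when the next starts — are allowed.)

12

Sorted by end: (1,6)  (5,7)  (8,12)  (11,14)  (17,18)  (19,20)
take (1,6); skip (5,7); take (8,12); skip (11,14); take (17,18); take (19,20).
Selected: (1,6) (8,12) (17,18) (19,20)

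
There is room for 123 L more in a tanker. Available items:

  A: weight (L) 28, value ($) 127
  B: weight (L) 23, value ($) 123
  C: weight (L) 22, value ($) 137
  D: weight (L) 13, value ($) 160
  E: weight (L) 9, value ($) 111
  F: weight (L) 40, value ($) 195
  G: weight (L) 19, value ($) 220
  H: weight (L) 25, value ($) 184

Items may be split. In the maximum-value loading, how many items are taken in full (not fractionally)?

6

Greedy by value/weight ratio, highest first.
Order: E (111/9=12.33) > D (160/13=12.31) > G (220/19=11.58) > H (184/25=7.36) > C (137/22=6.23) > B (123/23=5.35) > F (195/40=4.88) > A (127/28=4.54)
Fill: take E (9 @ 111) → take D (13 @ 160) → take G (19 @ 220) → take H (25 @ 184) → take C (22 @ 137) → take B (23 @ 123) → take 12/40 of F → 58.50; 123/123 used.
6 item(s) taken whole; one partial (take 12/40 of F).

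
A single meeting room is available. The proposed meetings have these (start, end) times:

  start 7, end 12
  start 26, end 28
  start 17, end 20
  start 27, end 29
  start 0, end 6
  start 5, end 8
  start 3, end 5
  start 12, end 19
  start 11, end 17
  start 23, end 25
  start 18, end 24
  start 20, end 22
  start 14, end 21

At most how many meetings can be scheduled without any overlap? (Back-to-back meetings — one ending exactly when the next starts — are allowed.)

7

Sorted by end: (3,5)  (0,6)  (5,8)  (7,12)  (11,17)  (12,19)  (17,20)  (14,21)  (20,22)  (18,24)  (23,25)  (26,28)  (27,29)
take (3,5); take (5,8); skip (7,12); take (11,17); skip (12,19); take (17,20); take (20,22); take (23,25); take (26,28); skip (27,29).
Selected 7 meetings.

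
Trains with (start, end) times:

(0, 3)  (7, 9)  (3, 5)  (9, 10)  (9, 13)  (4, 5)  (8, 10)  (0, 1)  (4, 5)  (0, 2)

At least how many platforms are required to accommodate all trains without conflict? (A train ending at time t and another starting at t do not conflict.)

3

Count concurrent intervals with a sweep; the peak is the room count.
Events (time:±→running): 0:+→1 0:+→2 0:+→3 … peak 3.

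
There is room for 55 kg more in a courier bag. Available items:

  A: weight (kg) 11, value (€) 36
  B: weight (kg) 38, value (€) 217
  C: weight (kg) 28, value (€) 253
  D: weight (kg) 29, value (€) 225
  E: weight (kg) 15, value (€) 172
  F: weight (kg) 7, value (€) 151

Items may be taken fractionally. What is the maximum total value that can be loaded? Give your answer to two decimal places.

614.79

Order: F (151/7=21.57) > E (172/15=11.47) > C (253/28=9.04) > D (225/29=7.76) > B (217/38=5.71) > A (36/11=3.27)
Fill: take F (7 @ 151) → take E (15 @ 172) → take C (28 @ 253) → take 5/29 of D → 38.79; 55/55 used.
Total value = 614.79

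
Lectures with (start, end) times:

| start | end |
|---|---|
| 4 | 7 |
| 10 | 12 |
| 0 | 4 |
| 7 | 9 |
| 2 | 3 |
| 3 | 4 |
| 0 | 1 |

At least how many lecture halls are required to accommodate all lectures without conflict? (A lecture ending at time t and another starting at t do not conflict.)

starts: [0, 0, 2, 3, 4, 7, 10]
ends:   [1, 3, 4, 4, 7, 9, 12]
s0→1 s0→2  — peak 2.

2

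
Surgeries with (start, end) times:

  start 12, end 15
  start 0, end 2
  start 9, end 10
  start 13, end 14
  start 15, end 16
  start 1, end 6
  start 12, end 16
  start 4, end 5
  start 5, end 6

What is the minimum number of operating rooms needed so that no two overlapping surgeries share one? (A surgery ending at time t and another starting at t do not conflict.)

Count concurrent intervals with a sweep; the peak is the room count.
Events (time:±→running): 0:+→1 1:+→2 2:-→1 4:+→2 5:-→1 5:+→2 6:-→1 6:-→0 9:+→1 10:-→0 12:+→1 12:+→2 13:+→3 … peak 3.

3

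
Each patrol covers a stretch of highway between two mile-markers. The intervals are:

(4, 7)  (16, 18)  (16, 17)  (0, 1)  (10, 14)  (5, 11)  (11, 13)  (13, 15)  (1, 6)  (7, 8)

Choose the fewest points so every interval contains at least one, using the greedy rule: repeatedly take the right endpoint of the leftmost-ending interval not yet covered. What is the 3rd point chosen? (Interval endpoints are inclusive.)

Sorted: [0,1] [1,6] [4,7] [7,8] [5,11] [11,13] [10,14] [13,15] [16,17] [16,18]
{[0,1],[1,6]} hit by 1; {[4,7],[7,8],[5,11]} hit by 7; {[11,13],[10,14],[13,15]} hit by 13; {[16,17],[16,18]} hit by 17.
Points: 1, 7, 13, 17 (4 total).

13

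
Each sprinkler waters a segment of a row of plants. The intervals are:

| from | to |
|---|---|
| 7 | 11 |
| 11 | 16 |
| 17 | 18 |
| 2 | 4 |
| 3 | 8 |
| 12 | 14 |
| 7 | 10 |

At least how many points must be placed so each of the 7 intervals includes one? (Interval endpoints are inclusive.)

Process intervals by earliest right end; each time one isn't hit yet, stab at its right endpoint.
Sorted: [2,4] [3,8] [7,10] [7,11] [12,14] [11,16] [17,18]
{[2,4],[3,8]} hit by 4; {[7,10],[7,11]} hit by 10; {[12,14],[11,16]} hit by 14; {[17,18]} hit by 18.
Points: 4, 10, 14, 18 (4 total).

4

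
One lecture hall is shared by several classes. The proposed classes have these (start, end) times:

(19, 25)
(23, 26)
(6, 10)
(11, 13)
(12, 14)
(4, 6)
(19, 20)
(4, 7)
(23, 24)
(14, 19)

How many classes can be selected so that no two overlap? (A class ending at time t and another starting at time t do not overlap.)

Sort by end time and greedily take each interval whose start is ≥ the last chosen end.
By end time: (4,6), (4,7), (6,10), (11,13), (12,14), (14,19), (19,20), (23,24), (19,25), (23,26).
Pick (4,6); next start ≥ 6 → (6,10); next start ≥ 10 → (11,13); next start ≥ 13 → (14,19); next start ≥ 19 → (19,20); next start ≥ 20 → (23,24).
Selected 6 classes.

6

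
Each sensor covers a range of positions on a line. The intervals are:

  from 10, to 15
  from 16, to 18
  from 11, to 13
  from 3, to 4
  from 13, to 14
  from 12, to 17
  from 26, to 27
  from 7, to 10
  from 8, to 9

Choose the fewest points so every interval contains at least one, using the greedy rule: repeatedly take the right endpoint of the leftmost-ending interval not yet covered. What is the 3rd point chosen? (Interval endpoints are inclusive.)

Sort by right endpoint; whenever an interval is uncovered, place a point at its right end.
Sorted: [3,4] [8,9] [7,10] [11,13] [13,14] [10,15] [12,17] [16,18] [26,27]
{[3,4]} hit by 4; {[8,9],[7,10]} hit by 9; {[11,13],[13,14],[10,15],[12,17]} hit by 13; {[16,18]} hit by 18; {[26,27]} hit by 27.
Points: 4, 9, 13, 18, 27 (5 total).

13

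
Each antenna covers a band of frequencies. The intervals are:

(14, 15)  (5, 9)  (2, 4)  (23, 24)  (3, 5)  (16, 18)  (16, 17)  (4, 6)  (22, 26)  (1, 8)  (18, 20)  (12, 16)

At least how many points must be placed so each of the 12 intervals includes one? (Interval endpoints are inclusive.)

6

By right end: [2,4]  [3,5]  [4,6]  [1,8]  [5,9]  [14,15]  [12,16]  [16,17]  [16,18]  [18,20]  [23,24]  [22,26]
[2,4] uncovered → point at 4; [5,9] uncovered → point at 9; [14,15] uncovered → point at 15; [16,17] uncovered → point at 17; [18,20] uncovered → point at 20; [23,24] uncovered → point at 24.
Points: 4, 9, 15, 17, 20, 24 (6 total).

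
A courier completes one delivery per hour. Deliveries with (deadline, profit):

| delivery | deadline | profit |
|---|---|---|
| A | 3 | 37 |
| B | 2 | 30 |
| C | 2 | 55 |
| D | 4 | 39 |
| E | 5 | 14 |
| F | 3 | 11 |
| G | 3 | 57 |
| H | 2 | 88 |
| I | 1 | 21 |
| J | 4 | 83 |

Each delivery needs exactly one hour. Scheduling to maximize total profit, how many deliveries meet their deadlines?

5

Sort by profit descending; place each in the latest free slot ≤ its deadline.
By profit: H(d2,88), J(d4,83), G(d3,57), C(d2,55), D(d4,39), A(d3,37), B(d2,30), I(d1,21), E(d5,14), F(d3,11)
H→slot 2; J→slot 4; G→slot 3; C→slot 1; D skipped; A skipped; B skipped; I skipped; E→slot 5; F skipped.
5 of 10 scheduled.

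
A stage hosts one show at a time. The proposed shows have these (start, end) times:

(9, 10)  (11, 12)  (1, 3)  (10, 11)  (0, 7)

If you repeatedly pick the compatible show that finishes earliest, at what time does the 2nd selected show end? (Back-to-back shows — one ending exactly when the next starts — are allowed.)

Sort by end time and greedily take each interval whose start is ≥ the last chosen end.
Sorted by end: (1,3)  (0,7)  (9,10)  (10,11)  (11,12)
take (1,3); take (9,10); take (10,11); take (11,12).
Selected: (1,3) (9,10) (10,11) (11,12)

10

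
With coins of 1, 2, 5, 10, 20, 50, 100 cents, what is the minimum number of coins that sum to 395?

7

395 = 3×100 + 1×50 + 2×20 + 1×5
Total coins = 3 + 1 + 2 + 1 = 7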